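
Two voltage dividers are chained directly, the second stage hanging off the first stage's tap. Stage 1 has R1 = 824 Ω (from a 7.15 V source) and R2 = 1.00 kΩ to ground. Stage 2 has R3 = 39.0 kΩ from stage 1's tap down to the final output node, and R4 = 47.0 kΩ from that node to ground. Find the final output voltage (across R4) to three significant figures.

V_out ≈ 2.13 V

Stage 2 presents R3+R4 = 86000 Ω as a load on stage 1's tap.
Stage 1's lower leg becomes R2‖(R3+R4) = 988.5 Ω, so V_mid = 7.15 × 988.5/1813 = 3.899 V.
Stage 2 is itself unloaded: V_out = V_mid × R4/(R3+R4) = 3.899 × 47000/86000 = 2.13 V.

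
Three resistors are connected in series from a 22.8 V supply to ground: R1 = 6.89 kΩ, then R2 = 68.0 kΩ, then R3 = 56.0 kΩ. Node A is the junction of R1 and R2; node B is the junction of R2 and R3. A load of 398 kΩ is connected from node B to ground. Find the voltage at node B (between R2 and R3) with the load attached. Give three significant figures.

At node B, R3 is in parallel with the load: R3‖R_L = 49.09 kΩ.
Below node A the resistance is R2 + (R3‖R_L) = 117.1 kΩ, so V_A = 22.8 × 117.1/124.0 = 21.53 V.
Then V_B = V_A × (R3‖R_L)/(R2 + R3‖R_L) = 21.53 × 49.09/117.1 = 9.03 V.

V ≈ 9.03 V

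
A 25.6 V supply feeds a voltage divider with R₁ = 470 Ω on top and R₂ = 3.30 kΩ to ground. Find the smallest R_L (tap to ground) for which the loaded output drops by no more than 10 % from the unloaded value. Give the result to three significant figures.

R_L(min) ≈ 3.70 kΩ

Output resistance R_th = R₁‖R₂ = (470 × 3300)/3770 = 411.4 Ω.
The fractional drop is R_th/(R_th + R_L); requiring this ≤ 0.100 gives R_L ≥ R_th(1/0.100 − 1) = 411.4 × 9.000 = 3.70 kΩ.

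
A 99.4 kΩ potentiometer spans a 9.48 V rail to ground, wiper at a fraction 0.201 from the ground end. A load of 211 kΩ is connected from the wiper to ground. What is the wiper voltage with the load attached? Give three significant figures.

The wiper splits the pot into (1−α)R = 79.42 kΩ above and αR = 19.98 kΩ below.
Lower section ‖ load = 18.25 kΩ.
V_wiper = 9.48 × 18.25/(79.42 + 18.25) = 1.77 V.

V ≈ 1.77 V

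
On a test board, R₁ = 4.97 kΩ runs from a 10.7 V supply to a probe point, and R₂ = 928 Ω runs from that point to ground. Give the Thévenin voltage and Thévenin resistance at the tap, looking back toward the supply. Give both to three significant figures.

V_th = 1.68 V, R_th = 782 Ω

V_th is the open-circuit tap voltage: 10.7 × 928/(4970 + 928) = 1.68 V.
With the supply zeroed, R₁ and R₂ appear in parallel from the tap: R_th = R₁‖R₂ = (4970 × 928)/5898 = 782 Ω.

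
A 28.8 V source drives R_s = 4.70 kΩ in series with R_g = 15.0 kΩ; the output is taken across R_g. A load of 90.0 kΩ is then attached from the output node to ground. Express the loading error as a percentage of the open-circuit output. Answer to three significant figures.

3.82 %

The divider's output (Thévenin) resistance is R_s‖R_g = 3.579 kΩ.
Fractional drop under load = R_th/(R_th + R_L) = 3.579 / (3.579 + 90.0) = 0.03824.
So the output falls by 3.82 %.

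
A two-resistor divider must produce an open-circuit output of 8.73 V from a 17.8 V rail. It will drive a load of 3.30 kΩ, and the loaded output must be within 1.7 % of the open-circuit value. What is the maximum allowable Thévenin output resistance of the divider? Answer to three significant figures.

Loading drop = R_th/(R_th + R_L) ≤ 0.0170, so R_th ≤ R_L · ε/(1−ε) = 3.30 kΩ × 0.0170/0.9830 = 57.1 Ω.

R_th ≤ 57.1 Ω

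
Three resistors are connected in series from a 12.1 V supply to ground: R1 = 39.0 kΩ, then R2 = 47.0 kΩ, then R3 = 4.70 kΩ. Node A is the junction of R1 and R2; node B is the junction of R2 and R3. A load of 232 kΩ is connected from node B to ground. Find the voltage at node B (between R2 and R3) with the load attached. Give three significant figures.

At node B, R3 is in parallel with the load: R3‖R_L = 4.607 kΩ.
Below node A the resistance is R2 + (R3‖R_L) = 51.61 kΩ, so V_A = 12.1 × 51.61/90.61 = 6.892 V.
Then V_B = V_A × (R3‖R_L)/(R2 + R3‖R_L) = 6.892 × 4.607/51.61 = 0.615 V.

V ≈ 0.615 V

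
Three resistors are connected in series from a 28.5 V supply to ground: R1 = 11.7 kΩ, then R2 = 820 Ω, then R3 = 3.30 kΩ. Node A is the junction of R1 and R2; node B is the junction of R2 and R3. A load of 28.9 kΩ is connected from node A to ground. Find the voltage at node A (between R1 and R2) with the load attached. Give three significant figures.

V ≈ 6.71 V

Below node A the series string R2+R3 = 4120 Ω sits in parallel with the 28900 Ω load: 3606 Ω.
V_A = 28.5 × 3606/(11700 + 3606) = 6.71 V.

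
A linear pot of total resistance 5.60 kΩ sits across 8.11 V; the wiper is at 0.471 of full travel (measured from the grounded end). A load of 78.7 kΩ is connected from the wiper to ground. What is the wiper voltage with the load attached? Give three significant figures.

V ≈ 3.75 V

The wiper splits the pot into (1−α)R = 2.962 kΩ above and αR = 2.638 kΩ below.
Lower section ‖ load = 2.552 kΩ.
V_wiper = 8.11 × 2.552/(2.962 + 2.552) = 3.75 V.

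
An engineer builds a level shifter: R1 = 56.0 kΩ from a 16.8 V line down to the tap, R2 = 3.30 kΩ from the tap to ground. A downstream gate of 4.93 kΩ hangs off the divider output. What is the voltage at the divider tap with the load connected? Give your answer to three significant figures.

V_out ≈ 0.573 V

The load sits in parallel with R2: R2‖R_L = (3.30 × 4.93) / (3.30 + 4.93) = 1.977 kΩ.
V_out = 16.8 × 1.977 / (56.0 + 1.977) = 16.8 × 1.977/57.98 = 0.573 V.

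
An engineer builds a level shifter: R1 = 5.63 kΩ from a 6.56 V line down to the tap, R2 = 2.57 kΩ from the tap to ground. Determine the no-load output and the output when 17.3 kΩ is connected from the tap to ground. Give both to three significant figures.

Open-circuit: V = 6.56 × 2.57/(5.63 + 2.57) = 2.06 V.
With the load, R2 becomes R2‖R_L = 2.238 kΩ, so V = 6.56 × 2.238/7.868 = 1.87 V.

Unloaded: 2.06 V; loaded: 1.87 V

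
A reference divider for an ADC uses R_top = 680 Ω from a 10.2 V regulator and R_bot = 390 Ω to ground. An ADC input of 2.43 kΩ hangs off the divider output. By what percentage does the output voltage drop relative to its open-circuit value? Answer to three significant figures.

The divider's output (Thévenin) resistance is R_top‖R_bot = 247.9 Ω.
Fractional drop under load = R_th/(R_th + R_L) = 247.9 / (247.9 + 2430) = 0.09256.
So the output falls by 9.26 %.

9.26 %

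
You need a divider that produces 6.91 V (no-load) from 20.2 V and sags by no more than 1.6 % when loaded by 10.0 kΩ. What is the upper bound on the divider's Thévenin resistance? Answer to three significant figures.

Loading drop = R_th/(R_th + R_L) ≤ 0.0160, so R_th ≤ R_L · ε/(1−ε) = 10.0 kΩ × 0.0160/0.9840 = 163 Ω.

R_th ≤ 163 Ω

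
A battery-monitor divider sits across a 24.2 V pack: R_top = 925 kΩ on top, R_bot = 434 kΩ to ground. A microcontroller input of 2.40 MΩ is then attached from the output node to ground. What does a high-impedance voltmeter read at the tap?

The load sits in parallel with R_bot: R_bot‖R_L = (434 × 2400) / (434 + 2400) = 367.5 kΩ.
V_out = 24.2 × 367.5 / (925 + 367.5) = 24.2 × 367.5/1293 = 6.88 V.
(Unloaded it would have been 7.73 V.)

V_out ≈ 6.88 V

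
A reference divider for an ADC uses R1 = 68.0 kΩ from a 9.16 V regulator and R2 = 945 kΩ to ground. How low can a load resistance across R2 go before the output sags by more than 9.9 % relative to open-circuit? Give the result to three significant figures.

Output resistance R_th = R1‖R2 = (68.0 × 945)/1013 = 63.44 kΩ.
The fractional drop is R_th/(R_th + R_L); requiring this ≤ 0.0990 gives R_L ≥ R_th(1/0.0990 − 1) = 63.44 × 9.101 = 577 kΩ.

R_L(min) ≈ 577 kΩ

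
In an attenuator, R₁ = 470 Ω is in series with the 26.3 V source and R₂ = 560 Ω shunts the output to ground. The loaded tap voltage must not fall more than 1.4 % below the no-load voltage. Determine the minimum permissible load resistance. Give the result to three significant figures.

Output resistance R_th = R₁‖R₂ = (470 × 560)/1030 = 255.5 Ω.
The fractional drop is R_th/(R_th + R_L); requiring this ≤ 0.0140 gives R_L ≥ R_th(1/0.0140 − 1) = 255.5 × 70.43 = 18.0 kΩ.

R_L(min) ≈ 18.0 kΩ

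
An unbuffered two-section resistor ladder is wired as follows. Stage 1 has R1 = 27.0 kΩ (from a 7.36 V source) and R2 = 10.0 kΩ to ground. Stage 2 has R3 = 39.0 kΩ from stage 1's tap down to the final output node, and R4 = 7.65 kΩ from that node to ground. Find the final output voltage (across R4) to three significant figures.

Stage 2 presents R3+R4 = 46.65 kΩ as a load on stage 1's tap.
Stage 1's lower leg becomes R2‖(R3+R4) = 8.235 kΩ, so V_mid = 7.36 × 8.235/35.23 = 1.720 V.
Stage 2 is itself unloaded: V_out = V_mid × R4/(R3+R4) = 1.720 × 7.65/46.65 = 0.282 V.

V_out ≈ 0.282 V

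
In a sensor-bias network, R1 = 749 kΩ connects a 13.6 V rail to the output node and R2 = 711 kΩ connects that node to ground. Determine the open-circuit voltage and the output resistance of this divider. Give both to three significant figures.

V_th is the open-circuit tap voltage: 13.6 × 711/(749 + 711) = 6.62 V.
With the supply zeroed, R1 and R2 appear in parallel from the tap: R_th = R1‖R2 = (749 × 711)/1460 = 365 kΩ.

V_th = 6.62 V, R_th = 365 kΩ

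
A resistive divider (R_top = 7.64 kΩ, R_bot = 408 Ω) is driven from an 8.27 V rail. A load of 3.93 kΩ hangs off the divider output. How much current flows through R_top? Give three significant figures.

I ≈ 1.03 mA

R_bot‖R_L = 369.6 Ω, so the source sees R_top + R_bot‖R_L = 8010 Ω.
I = 8.27 V / 8010 Ω = 1.03 mA.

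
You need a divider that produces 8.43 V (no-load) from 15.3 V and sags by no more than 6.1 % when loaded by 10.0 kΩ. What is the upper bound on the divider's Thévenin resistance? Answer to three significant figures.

R_th ≤ 650 Ω

Loading drop = R_th/(R_th + R_L) ≤ 0.0610, so R_th ≤ R_L · ε/(1−ε) = 10.0 kΩ × 0.0610/0.9390 = 650 Ω.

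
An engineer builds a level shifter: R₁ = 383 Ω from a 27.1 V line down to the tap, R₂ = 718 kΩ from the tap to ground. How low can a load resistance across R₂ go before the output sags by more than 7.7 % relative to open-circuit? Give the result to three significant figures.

R_L(min) ≈ 4.59 kΩ

Output resistance R_th = R₁‖R₂ = (383 × 718000)/718400 = 382.8 Ω.
The fractional drop is R_th/(R_th + R_L); requiring this ≤ 0.0770 gives R_L ≥ R_th(1/0.0770 − 1) = 382.8 × 11.99 = 4.59 kΩ.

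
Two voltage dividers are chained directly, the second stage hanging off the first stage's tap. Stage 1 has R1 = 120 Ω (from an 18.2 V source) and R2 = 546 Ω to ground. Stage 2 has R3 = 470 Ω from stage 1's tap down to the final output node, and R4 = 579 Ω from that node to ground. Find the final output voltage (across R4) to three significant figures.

V_out ≈ 7.53 V

Stage 2 presents R3+R4 = 1049 Ω as a load on stage 1's tap.
Stage 1's lower leg becomes R2‖(R3+R4) = 359.1 Ω, so V_mid = 18.2 × 359.1/479.1 = 13.64 V.
Stage 2 is itself unloaded: V_out = V_mid × R4/(R3+R4) = 13.64 × 579/1049 = 7.53 V.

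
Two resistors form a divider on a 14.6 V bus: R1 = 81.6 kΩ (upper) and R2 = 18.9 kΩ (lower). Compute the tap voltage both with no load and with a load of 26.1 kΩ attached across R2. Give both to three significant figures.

Unloaded: 2.75 V; loaded: 1.73 V

Open-circuit: V = 14.6 × 18.9/(81.6 + 18.9) = 2.75 V.
With the load, R2 becomes R2‖R_L = 10.96 kΩ, so V = 14.6 × 10.96/92.56 = 1.73 V.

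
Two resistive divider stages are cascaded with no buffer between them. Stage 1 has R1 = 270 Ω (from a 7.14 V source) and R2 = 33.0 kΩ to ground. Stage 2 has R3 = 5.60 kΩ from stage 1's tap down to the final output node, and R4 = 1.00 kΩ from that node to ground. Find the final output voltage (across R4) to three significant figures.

Stage 2 presents R3+R4 = 6600 Ω as a load on stage 1's tap.
Stage 1's lower leg becomes R2‖(R3+R4) = 5500 Ω, so V_mid = 7.14 × 5500/5770 = 6.806 V.
Stage 2 is itself unloaded: V_out = V_mid × R4/(R3+R4) = 6.806 × 1000/6600 = 1.03 V.

V_out ≈ 1.03 V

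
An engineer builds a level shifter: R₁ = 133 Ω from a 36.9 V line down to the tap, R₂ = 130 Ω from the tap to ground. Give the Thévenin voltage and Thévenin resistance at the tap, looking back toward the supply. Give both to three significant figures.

V_th is the open-circuit tap voltage: 36.9 × 130/(133 + 130) = 18.2 V.
With the supply zeroed, R₁ and R₂ appear in parallel from the tap: R_th = R₁‖R₂ = (133 × 130)/263.0 = 65.7 Ω.

V_th = 18.2 V, R_th = 65.7 Ω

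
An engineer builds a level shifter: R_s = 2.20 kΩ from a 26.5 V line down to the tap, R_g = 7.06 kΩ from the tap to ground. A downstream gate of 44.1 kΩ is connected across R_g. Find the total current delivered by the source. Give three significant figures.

I ≈ 3.20 mA

R_g‖R_L = 6.086 kΩ, so the source sees R_s + R_g‖R_L = 8.286 kΩ.
I = 26.5 V / 8.286 kΩ = 3.20 mA.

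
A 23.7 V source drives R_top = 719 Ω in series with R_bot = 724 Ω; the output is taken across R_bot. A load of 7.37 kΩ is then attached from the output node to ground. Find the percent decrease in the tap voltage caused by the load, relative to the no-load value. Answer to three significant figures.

4.67 %

The divider's output (Thévenin) resistance is R_top‖R_bot = 360.7 Ω.
Fractional drop under load = R_th/(R_th + R_L) = 360.7 / (360.7 + 7370) = 0.04666.
So the output falls by 4.67 %.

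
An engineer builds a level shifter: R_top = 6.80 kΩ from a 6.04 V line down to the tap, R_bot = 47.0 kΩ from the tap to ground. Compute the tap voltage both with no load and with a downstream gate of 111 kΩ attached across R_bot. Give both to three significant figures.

Unloaded: 5.28 V; loaded: 5.01 V

Open-circuit: V = 6.04 × 47.0/(6.80 + 47.0) = 5.28 V.
With the load, R_bot becomes R_bot‖R_L = 33.02 kΩ, so V = 6.04 × 33.02/39.82 = 5.01 V.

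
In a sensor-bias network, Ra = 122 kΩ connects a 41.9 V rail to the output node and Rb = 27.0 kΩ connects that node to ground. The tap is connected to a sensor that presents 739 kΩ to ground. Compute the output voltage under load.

V_out ≈ 7.37 V

The load sits in parallel with Rb: Rb‖R_L = (27.0 × 739) / (27.0 + 739) = 26.05 kΩ.
V_out = 41.9 × 26.05 / (122 + 26.05) = 41.9 × 26.05/148.0 = 7.37 V.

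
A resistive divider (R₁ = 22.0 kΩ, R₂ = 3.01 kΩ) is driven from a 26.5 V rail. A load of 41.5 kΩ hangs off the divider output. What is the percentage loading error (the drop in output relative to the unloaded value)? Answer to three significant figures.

The divider's output (Thévenin) resistance is R₁‖R₂ = 2.648 kΩ.
Fractional drop under load = R_th/(R_th + R_L) = 2.648 / (2.648 + 41.5) = 0.05997.
So the output falls by 6.00 %.

6.00 %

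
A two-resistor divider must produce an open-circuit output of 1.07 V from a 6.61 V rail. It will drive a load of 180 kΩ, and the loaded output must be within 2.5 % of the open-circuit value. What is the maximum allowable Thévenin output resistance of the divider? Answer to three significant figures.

Loading drop = R_th/(R_th + R_L) ≤ 0.0250, so R_th ≤ R_L · ε/(1−ε) = 180 kΩ × 0.0250/0.9750 = 4.62 kΩ.

R_th ≤ 4.62 kΩ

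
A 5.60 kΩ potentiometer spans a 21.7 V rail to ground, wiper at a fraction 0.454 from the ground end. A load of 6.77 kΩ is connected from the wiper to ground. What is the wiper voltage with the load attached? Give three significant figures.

The wiper splits the pot into (1−α)R = 3.058 kΩ above and αR = 2.542 kΩ below.
Lower section ‖ load = 1.848 kΩ.
V_wiper = 21.7 × 1.848/(3.058 + 1.848) = 8.18 V.

V ≈ 8.18 V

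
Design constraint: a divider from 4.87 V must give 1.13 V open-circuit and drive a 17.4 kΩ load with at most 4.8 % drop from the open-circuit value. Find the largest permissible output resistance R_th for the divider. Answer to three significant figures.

R_th ≤ 877 Ω

Loading drop = R_th/(R_th + R_L) ≤ 0.0480, so R_th ≤ R_L · ε/(1−ε) = 17.4 kΩ × 0.0480/0.9520 = 877 Ω.
(Any R1, R2 with R2/(R1+R2) = 0.232 and R1‖R2 ≤ 877 Ω will meet the spec.)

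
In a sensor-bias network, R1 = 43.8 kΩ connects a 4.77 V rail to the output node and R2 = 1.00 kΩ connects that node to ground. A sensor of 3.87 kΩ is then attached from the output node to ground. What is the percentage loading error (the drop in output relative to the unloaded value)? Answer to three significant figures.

20.2 %

The divider's output (Thévenin) resistance is R1‖R2 = 0.9777 kΩ.
Fractional drop under load = R_th/(R_th + R_L) = 0.9777 / (0.9777 + 3.87) = 0.2017.
So the output falls by 20.2 %.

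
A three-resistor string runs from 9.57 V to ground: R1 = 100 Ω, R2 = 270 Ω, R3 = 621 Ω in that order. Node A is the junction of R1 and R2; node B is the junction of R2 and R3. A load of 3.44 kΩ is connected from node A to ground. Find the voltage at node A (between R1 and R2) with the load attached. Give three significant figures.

Below node A the series string R2+R3 = 891.0 Ω sits in parallel with the 3440 Ω load: 707.7 Ω.
V_A = 9.57 × 707.7/(100 + 707.7) = 8.39 V.

V ≈ 8.39 V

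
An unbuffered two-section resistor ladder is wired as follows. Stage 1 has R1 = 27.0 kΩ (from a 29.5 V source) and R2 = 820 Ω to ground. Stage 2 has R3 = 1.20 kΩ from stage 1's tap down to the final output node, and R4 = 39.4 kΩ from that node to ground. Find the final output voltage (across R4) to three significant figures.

Stage 2 presents R3+R4 = 40600 Ω as a load on stage 1's tap.
Stage 1's lower leg becomes R2‖(R3+R4) = 803.8 Ω, so V_mid = 29.5 × 803.8/27800 = 0.8528 V.
Stage 2 is itself unloaded: V_out = V_mid × R4/(R3+R4) = 0.8528 × 39400/40600 = 0.828 V.

V_out ≈ 0.828 V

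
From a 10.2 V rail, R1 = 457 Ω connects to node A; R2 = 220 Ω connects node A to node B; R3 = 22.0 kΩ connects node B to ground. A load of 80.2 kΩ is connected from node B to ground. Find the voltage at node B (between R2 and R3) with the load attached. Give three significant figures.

V ≈ 9.82 V

At node B, R3 is in parallel with the load: R3‖R_L = 17260 Ω.
Below node A the resistance is R2 + (R3‖R_L) = 17480 Ω, so V_A = 10.2 × 17480/17940 = 9.940 V.
Then V_B = V_A × (R3‖R_L)/(R2 + R3‖R_L) = 9.940 × 17260/17480 = 9.82 V.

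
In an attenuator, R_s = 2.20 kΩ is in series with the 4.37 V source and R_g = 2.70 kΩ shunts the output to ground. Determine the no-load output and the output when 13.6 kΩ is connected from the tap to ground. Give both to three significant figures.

Open-circuit: V = 4.37 × 2.70/(2.20 + 2.70) = 2.41 V.
With the load, R_g becomes R_g‖R_L = 2.253 kΩ, so V = 4.37 × 2.253/4.453 = 2.21 V.

Unloaded: 2.41 V; loaded: 2.21 V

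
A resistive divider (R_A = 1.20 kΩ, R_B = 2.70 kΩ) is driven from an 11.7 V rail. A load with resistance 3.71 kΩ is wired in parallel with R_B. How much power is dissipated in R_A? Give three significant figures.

P ≈ 21.5 mW

Total resistance from the source is R_A + (R_B‖R_L) = 2.763 kΩ, so I = 11.7/2.763 kΩ = 4.235 mA.
P = I²·R_A = (4.235 mA)² × 1.20 kΩ = 21.5 mW.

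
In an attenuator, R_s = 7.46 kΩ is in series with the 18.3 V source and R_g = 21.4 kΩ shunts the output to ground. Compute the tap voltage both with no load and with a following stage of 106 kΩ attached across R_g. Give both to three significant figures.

Unloaded: 13.6 V; loaded: 12.9 V

Open-circuit: V = 18.3 × 21.4/(7.46 + 21.4) = 13.6 V.
With the load, R_g becomes R_g‖R_L = 17.81 kΩ, so V = 18.3 × 17.81/25.27 = 12.9 V.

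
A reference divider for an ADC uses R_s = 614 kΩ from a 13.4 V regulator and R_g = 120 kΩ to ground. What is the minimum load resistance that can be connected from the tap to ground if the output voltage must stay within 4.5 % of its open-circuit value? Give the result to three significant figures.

R_L(min) ≈ 2.13 MΩ

Output resistance R_th = R_s‖R_g = (614 × 120)/734.0 = 100.4 kΩ.
The fractional drop is R_th/(R_th + R_L); requiring this ≤ 0.0450 gives R_L ≥ R_th(1/0.0450 − 1) = 100.4 × 21.22 = 2.13 MΩ.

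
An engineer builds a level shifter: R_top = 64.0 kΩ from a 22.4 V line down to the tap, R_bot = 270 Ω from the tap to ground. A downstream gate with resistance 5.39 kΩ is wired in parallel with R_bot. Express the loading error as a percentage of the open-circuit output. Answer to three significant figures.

4.75 %

The divider's output (Thévenin) resistance is R_top‖R_bot = 268.9 Ω.
Fractional drop under load = R_th/(R_th + R_L) = 268.9 / (268.9 + 5390) = 0.04751.
So the output falls by 4.75 %.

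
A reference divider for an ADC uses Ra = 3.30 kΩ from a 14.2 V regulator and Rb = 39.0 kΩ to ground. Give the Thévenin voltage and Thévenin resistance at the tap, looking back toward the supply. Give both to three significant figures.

V_th is the open-circuit tap voltage: 14.2 × 39.0/(3.30 + 39.0) = 13.1 V.
With the supply zeroed, Ra and Rb appear in parallel from the tap: R_th = Ra‖Rb = (3.30 × 39.0)/42.30 = 3.04 kΩ.

V_th = 13.1 V, R_th = 3.04 kΩ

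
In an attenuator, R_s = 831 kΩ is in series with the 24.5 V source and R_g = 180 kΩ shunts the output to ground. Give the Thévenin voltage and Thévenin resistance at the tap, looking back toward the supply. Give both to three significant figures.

V_th is the open-circuit tap voltage: 24.5 × 180/(831 + 180) = 4.36 V.
With the supply zeroed, R_s and R_g appear in parallel from the tap: R_th = R_s‖R_g = (831 × 180)/1011 = 148 kΩ.

V_th = 4.36 V, R_th = 148 kΩ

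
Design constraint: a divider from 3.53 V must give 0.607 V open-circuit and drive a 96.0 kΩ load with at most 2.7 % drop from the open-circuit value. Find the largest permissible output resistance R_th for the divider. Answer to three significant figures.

R_th ≤ 2.66 kΩ

Loading drop = R_th/(R_th + R_L) ≤ 0.0270, so R_th ≤ R_L · ε/(1−ε) = 96.0 kΩ × 0.0270/0.9730 = 2.66 kΩ.
(Any R1, R2 with R2/(R1+R2) = 0.172 and R1‖R2 ≤ 2.66 kΩ will meet the spec.)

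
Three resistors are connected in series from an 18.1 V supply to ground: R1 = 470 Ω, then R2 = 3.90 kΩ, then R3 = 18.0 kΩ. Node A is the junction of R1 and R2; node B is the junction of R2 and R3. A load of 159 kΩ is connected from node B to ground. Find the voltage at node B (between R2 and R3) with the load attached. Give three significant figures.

V ≈ 14.2 V

At node B, R3 is in parallel with the load: R3‖R_L = 16170 Ω.
Below node A the resistance is R2 + (R3‖R_L) = 20070 Ω, so V_A = 18.1 × 20070/20540 = 17.69 V.
Then V_B = V_A × (R3‖R_L)/(R2 + R3‖R_L) = 17.69 × 16170/20070 = 14.2 V.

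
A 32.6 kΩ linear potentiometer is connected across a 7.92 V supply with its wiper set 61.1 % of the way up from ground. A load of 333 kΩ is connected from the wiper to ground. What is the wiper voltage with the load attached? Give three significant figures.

The wiper splits the pot into (1−α)R = 12.68 kΩ above and αR = 19.92 kΩ below.
Lower section ‖ load = 18.79 kΩ.
V_wiper = 7.92 × 18.79/(12.68 + 18.79) = 4.73 V.

V ≈ 4.73 V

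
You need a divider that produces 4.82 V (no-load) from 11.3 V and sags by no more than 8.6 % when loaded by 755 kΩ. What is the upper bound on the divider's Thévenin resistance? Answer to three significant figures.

R_th ≤ 71.0 kΩ

Loading drop = R_th/(R_th + R_L) ≤ 0.0860, so R_th ≤ R_L · ε/(1−ε) = 755 kΩ × 0.0860/0.9140 = 71.0 kΩ.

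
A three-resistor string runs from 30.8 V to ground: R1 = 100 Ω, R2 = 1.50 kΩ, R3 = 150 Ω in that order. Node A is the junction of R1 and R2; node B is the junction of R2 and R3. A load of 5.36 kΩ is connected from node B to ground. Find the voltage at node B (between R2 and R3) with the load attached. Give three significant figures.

V ≈ 2.57 V

At node B, R3 is in parallel with the load: R3‖R_L = 145.9 Ω.
Below node A the resistance is R2 + (R3‖R_L) = 1646 Ω, so V_A = 30.8 × 1646/1746 = 29.04 V.
Then V_B = V_A × (R3‖R_L)/(R2 + R3‖R_L) = 29.04 × 145.9/1646 = 2.57 V.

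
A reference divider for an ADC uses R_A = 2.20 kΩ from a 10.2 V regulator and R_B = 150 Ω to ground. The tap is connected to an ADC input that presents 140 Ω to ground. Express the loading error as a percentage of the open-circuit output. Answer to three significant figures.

50.1 %

Unloaded V = 10.2 × 150/2350 = 0.6511 V.
Loaded: R_B‖R_L = 72.41 Ω, giving V = 10.2 × 72.41/2272 = 0.3250 V.
Drop = (0.6511 − 0.3250) / 0.6511 = 50.1 %.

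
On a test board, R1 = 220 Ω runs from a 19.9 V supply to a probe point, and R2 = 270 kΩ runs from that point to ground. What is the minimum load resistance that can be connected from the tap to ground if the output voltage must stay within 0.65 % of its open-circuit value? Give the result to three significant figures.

R_L(min) ≈ 33.6 kΩ

Output resistance R_th = R1‖R2 = (220 × 270000)/270200 = 219.8 Ω.
The fractional drop is R_th/(R_th + R_L); requiring this ≤ 0.00650 gives R_L ≥ R_th(1/0.00650 − 1) = 219.8 × 152.8 = 33.6 kΩ.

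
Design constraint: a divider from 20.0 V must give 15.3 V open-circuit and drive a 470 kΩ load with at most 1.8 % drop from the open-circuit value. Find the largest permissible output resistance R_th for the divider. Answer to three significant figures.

Loading drop = R_th/(R_th + R_L) ≤ 0.0180, so R_th ≤ R_L · ε/(1−ε) = 470 kΩ × 0.0180/0.9820 = 8.62 kΩ.

R_th ≤ 8.62 kΩ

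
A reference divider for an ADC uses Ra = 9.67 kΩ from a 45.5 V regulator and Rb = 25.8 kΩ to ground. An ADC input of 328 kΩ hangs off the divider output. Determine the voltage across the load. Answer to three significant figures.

V_out ≈ 32.4 V

The load sits in parallel with Rb: Rb‖R_L = (25.8 × 328) / (25.8 + 328) = 23.92 kΩ.
V_out = 45.5 × 23.92 / (9.67 + 23.92) = 45.5 × 23.92/33.59 = 32.4 V.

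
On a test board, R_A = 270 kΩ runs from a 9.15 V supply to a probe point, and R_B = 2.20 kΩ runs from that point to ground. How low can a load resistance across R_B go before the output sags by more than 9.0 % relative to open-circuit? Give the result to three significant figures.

R_L(min) ≈ 22.1 kΩ

Output resistance R_th = R_A‖R_B = (270 × 2.20)/272.2 = 2.182 kΩ.
The fractional drop is R_th/(R_th + R_L); requiring this ≤ 0.0900 gives R_L ≥ R_th(1/0.0900 − 1) = 2.182 × 10.11 = 22.1 kΩ.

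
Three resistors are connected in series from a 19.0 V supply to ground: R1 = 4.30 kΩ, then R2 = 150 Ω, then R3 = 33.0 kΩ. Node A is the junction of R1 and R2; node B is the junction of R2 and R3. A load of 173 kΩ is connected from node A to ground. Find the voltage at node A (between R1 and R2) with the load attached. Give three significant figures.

Below node A the series string R2+R3 = 33150 Ω sits in parallel with the 173000 Ω load: 27820 Ω.
V_A = 19.0 × 27820/(4300 + 27820) = 16.5 V.

V ≈ 16.5 V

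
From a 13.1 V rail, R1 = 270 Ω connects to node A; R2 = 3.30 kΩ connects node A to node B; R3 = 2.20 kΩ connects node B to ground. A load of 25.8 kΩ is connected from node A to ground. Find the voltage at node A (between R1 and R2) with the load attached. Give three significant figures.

V ≈ 12.4 V

Below node A the series string R2+R3 = 5500 Ω sits in parallel with the 25800 Ω load: 4534 Ω.
V_A = 13.1 × 4534/(270 + 4534) = 12.4 V.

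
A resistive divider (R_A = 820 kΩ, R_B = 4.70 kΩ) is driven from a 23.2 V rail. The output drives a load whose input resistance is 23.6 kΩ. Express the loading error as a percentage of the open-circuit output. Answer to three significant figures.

16.5 %

The divider's output (Thévenin) resistance is R_A‖R_B = 4.673 kΩ.
Fractional drop under load = R_th/(R_th + R_L) = 4.673 / (4.673 + 23.6) = 0.1653.
So the output falls by 16.5 %.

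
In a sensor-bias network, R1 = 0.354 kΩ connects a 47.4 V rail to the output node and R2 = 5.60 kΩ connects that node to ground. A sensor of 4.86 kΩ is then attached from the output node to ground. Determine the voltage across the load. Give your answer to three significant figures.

The load sits in parallel with R2: R2‖R_L = (5600 × 4860) / (5600 + 4860) = 2602 Ω.
V_out = 47.4 × 2602 / (354 + 2602) = 47.4 × 2602/2956 = 41.7 V.

V_out ≈ 41.7 V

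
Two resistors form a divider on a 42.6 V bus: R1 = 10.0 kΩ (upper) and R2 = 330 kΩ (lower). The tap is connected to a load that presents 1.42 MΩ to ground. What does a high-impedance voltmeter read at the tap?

V_out ≈ 41.1 V

The load sits in parallel with R2: R2‖R_L = (330 × 1420) / (330 + 1420) = 267.8 kΩ.
V_out = 42.6 × 267.8 / (10.0 + 267.8) = 42.6 × 267.8/277.8 = 41.1 V.
(Unloaded it would have been 41.3 V.)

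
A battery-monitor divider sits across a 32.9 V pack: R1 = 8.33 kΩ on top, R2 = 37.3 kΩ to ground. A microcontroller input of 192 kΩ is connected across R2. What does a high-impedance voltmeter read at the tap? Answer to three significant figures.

The load sits in parallel with R2: R2‖R_L = (37.3 × 192) / (37.3 + 192) = 31.23 kΩ.
V_out = 32.9 × 31.23 / (8.33 + 31.23) = 32.9 × 31.23/39.56 = 26.0 V.
(Unloaded it would have been 26.9 V.)

V_out ≈ 26.0 V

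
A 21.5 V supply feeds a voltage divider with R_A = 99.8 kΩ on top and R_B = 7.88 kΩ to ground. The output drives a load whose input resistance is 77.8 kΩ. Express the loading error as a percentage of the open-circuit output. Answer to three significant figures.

Unloaded V = 21.5 × 7.88/107.7 = 1.5734 V.
Loaded: R_B‖R_L = 7.155 kΩ, giving V = 21.5 × 7.155/107.0 = 1.4383 V.
Drop = (1.5734 − 1.4383) / 1.5734 = 8.58 %.

8.58 %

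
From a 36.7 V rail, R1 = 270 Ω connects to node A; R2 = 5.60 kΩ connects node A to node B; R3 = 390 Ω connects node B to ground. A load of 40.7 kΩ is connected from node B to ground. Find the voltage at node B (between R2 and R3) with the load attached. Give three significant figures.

At node B, R3 is in parallel with the load: R3‖R_L = 386.3 Ω.
Below node A the resistance is R2 + (R3‖R_L) = 5986 Ω, so V_A = 36.7 × 5986/6256 = 35.12 V.
Then V_B = V_A × (R3‖R_L)/(R2 + R3‖R_L) = 35.12 × 386.3/5986 = 2.27 V.

V ≈ 2.27 V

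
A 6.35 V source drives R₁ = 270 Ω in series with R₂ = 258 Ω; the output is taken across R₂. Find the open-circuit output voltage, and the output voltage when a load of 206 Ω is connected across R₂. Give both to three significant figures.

Unloaded: 3.10 V; loaded: 1.89 V

Open-circuit: V = 6.35 × 258/(270 + 258) = 3.10 V.
With the load, R₂ becomes R₂‖R_L = 114.5 Ω, so V = 6.35 × 114.5/384.5 = 1.89 V.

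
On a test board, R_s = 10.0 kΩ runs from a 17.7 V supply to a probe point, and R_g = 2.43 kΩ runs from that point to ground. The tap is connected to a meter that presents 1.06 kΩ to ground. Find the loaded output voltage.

V_out ≈ 1.22 V

The load sits in parallel with R_g: R_g‖R_L = (2.43 × 1.06) / (2.43 + 1.06) = 0.7381 kΩ.
V_out = 17.7 × 0.7381 / (10.0 + 0.7381) = 17.7 × 0.7381/10.74 = 1.22 V.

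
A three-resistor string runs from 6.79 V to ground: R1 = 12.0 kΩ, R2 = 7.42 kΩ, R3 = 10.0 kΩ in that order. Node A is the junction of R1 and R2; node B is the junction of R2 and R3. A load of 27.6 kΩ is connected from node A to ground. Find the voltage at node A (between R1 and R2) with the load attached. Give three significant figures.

V ≈ 3.20 V

Below node A the series string R2+R3 = 17.42 kΩ sits in parallel with the 27.6 kΩ load: 10.68 kΩ.
V_A = 6.79 × 10.68/(12.0 + 10.68) = 3.20 V.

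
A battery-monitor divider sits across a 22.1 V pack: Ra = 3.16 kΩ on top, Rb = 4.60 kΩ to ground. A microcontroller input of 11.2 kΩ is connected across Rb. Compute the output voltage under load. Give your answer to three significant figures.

The load sits in parallel with Rb: Rb‖R_L = (4.60 × 11.2) / (4.60 + 11.2) = 3.261 kΩ.
V_out = 22.1 × 3.261 / (3.16 + 3.261) = 22.1 × 3.261/6.421 = 11.2 V.

V_out ≈ 11.2 V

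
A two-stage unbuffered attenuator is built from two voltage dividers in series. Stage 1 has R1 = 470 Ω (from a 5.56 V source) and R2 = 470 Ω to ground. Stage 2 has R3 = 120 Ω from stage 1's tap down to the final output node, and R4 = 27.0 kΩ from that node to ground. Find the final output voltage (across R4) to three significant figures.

V_out ≈ 2.74 V

Stage 2 presents R3+R4 = 27120 Ω as a load on stage 1's tap.
Stage 1's lower leg becomes R2‖(R3+R4) = 462.0 Ω, so V_mid = 5.56 × 462.0/932.0 = 2.756 V.
Stage 2 is itself unloaded: V_out = V_mid × R4/(R3+R4) = 2.756 × 27000/27120 = 2.74 V.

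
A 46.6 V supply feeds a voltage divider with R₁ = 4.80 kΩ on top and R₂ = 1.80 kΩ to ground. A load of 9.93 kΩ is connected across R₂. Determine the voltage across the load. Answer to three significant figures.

The load sits in parallel with R₂: R₂‖R_L = (1.80 × 9.93) / (1.80 + 9.93) = 1.524 kΩ.
V_out = 46.6 × 1.524 / (4.80 + 1.524) = 46.6 × 1.524/6.324 = 11.2 V.

V_out ≈ 11.2 V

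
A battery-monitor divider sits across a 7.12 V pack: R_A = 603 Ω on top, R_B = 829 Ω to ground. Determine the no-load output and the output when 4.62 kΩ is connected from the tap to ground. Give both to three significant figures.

Unloaded: 4.12 V; loaded: 3.83 V

Open-circuit: V = 7.12 × 829/(603 + 829) = 4.12 V.
With the load, R_B becomes R_B‖R_L = 702.9 Ω, so V = 7.12 × 702.9/1306 = 3.83 V.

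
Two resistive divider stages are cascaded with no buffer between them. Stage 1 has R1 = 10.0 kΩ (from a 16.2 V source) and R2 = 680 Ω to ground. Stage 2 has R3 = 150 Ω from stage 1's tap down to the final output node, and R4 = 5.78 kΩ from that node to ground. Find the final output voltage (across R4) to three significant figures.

Stage 2 presents R3+R4 = 5930 Ω as a load on stage 1's tap.
Stage 1's lower leg becomes R2‖(R3+R4) = 610.0 Ω, so V_mid = 16.2 × 610.0/10610 = 0.9315 V.
Stage 2 is itself unloaded: V_out = V_mid × R4/(R3+R4) = 0.9315 × 5780/5930 = 0.908 V.

V_out ≈ 0.908 V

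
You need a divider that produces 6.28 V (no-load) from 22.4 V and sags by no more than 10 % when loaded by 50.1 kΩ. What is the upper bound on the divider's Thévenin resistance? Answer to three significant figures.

Loading drop = R_th/(R_th + R_L) ≤ 0.100, so R_th ≤ R_L · ε/(1−ε) = 50.1 kΩ × 0.100/0.9000 = 5.57 kΩ.

R_th ≤ 5.57 kΩ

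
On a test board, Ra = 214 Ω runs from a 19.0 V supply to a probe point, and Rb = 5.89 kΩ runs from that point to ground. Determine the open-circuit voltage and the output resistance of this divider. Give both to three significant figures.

V_th = 18.3 V, R_th = 206 Ω

V_th is the open-circuit tap voltage: 19.0 × 5890/(214 + 5890) = 18.3 V.
With the supply zeroed, Ra and Rb appear in parallel from the tap: R_th = Ra‖Rb = (214 × 5890)/6104 = 206 Ω.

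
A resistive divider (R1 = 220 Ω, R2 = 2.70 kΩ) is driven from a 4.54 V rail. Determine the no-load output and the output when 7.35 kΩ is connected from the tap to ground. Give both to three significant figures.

Unloaded: 4.20 V; loaded: 4.08 V

Open-circuit: V = 4.54 × 2700/(220 + 2700) = 4.20 V.
With the load, R2 becomes R2‖R_L = 1975 Ω, so V = 4.54 × 1975/2195 = 4.08 V.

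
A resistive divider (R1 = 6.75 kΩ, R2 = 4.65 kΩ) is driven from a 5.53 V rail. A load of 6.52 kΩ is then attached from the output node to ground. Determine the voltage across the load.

V_out ≈ 1.59 V

The load sits in parallel with R2: R2‖R_L = (4.65 × 6.52) / (4.65 + 6.52) = 2.714 kΩ.
V_out = 5.53 × 2.714 / (6.75 + 2.714) = 5.53 × 2.714/9.464 = 1.59 V.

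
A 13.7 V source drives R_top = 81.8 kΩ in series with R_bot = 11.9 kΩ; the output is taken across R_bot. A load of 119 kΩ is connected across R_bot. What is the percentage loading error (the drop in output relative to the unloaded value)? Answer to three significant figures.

The divider's output (Thévenin) resistance is R_top‖R_bot = 10.39 kΩ.
Fractional drop under load = R_th/(R_th + R_L) = 10.39 / (10.39 + 119) = 0.08029.
So the output falls by 8.03 %.

8.03 %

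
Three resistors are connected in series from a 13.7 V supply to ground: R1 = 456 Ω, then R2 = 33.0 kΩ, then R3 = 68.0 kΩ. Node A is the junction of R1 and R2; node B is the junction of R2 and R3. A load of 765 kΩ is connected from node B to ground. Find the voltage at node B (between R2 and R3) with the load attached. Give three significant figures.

At node B, R3 is in parallel with the load: R3‖R_L = 62450 Ω.
Below node A the resistance is R2 + (R3‖R_L) = 95450 Ω, so V_A = 13.7 × 95450/95900 = 13.63 V.
Then V_B = V_A × (R3‖R_L)/(R2 + R3‖R_L) = 13.63 × 62450/95450 = 8.92 V.

V ≈ 8.92 V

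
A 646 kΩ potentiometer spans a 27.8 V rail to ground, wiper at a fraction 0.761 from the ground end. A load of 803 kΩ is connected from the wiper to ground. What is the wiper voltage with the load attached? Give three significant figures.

V ≈ 18.5 V

The wiper splits the pot into (1−α)R = 154.4 kΩ above and αR = 491.6 kΩ below.
Lower section ‖ load = 304.9 kΩ.
V_wiper = 27.8 × 304.9/(154.4 + 304.9) = 18.5 V.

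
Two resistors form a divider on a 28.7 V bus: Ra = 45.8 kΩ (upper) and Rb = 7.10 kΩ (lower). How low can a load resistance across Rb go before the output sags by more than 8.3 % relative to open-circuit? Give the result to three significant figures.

R_L(min) ≈ 67.9 kΩ

Output resistance R_th = Ra‖Rb = (45.8 × 7.10)/52.90 = 6.147 kΩ.
The fractional drop is R_th/(R_th + R_L); requiring this ≤ 0.0830 gives R_L ≥ R_th(1/0.0830 − 1) = 6.147 × 11.05 = 67.9 kΩ.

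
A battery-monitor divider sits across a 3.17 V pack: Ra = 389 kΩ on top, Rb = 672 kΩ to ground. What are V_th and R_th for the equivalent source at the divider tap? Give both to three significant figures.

V_th is the open-circuit tap voltage: 3.17 × 672/(389 + 672) = 2.01 V.
With the supply zeroed, Ra and Rb appear in parallel from the tap: R_th = Ra‖Rb = (389 × 672)/1061 = 246 kΩ.

V_th = 2.01 V, R_th = 246 kΩ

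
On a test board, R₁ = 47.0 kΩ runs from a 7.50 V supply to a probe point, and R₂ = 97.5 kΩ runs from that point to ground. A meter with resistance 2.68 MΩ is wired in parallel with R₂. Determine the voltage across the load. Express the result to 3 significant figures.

The load sits in parallel with R₂: R₂‖R_L = (97.5 × 2680) / (97.5 + 2680) = 94.08 kΩ.
V_out = 7.50 × 94.08 / (47.0 + 94.08) = 7.50 × 94.08/141.1 = 5.00 V.

V_out ≈ 5.00 V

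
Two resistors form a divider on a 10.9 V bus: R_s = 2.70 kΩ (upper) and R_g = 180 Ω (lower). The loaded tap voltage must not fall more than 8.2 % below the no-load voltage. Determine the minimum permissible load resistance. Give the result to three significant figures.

Output resistance R_th = R_s‖R_g = (2700 × 180)/2880 = 168.8 Ω.
The fractional drop is R_th/(R_th + R_L); requiring this ≤ 0.0820 gives R_L ≥ R_th(1/0.0820 − 1) = 168.8 × 11.20 = 1.89 kΩ.

R_L(min) ≈ 1.89 kΩ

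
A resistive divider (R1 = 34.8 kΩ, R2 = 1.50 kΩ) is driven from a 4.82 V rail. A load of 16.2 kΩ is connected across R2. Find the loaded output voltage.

V_out ≈ 0.183 V

The load sits in parallel with R2: R2‖R_L = (1.50 × 16.2) / (1.50 + 16.2) = 1.373 kΩ.
V_out = 4.82 × 1.373 / (34.8 + 1.373) = 4.82 × 1.373/36.17 = 0.183 V.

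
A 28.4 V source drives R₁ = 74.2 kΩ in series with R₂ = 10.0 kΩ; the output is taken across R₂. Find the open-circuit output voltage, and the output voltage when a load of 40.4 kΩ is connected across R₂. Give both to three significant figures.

Open-circuit: V = 28.4 × 10.0/(74.2 + 10.0) = 3.37 V.
With the load, R₂ becomes R₂‖R_L = 8.016 kΩ, so V = 28.4 × 8.016/82.22 = 2.77 V.

Unloaded: 3.37 V; loaded: 2.77 V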